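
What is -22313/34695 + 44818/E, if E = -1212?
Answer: -263667311/7008390 ≈ -37.622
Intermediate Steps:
-22313/34695 + 44818/E = -22313/34695 + 44818/(-1212) = -22313*1/34695 + 44818*(-1/1212) = -22313/34695 - 22409/606 = -263667311/7008390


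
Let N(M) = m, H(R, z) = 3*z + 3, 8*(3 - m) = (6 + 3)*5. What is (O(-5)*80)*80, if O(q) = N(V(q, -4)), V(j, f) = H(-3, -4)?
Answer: -16800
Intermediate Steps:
m = -21/8 (m = 3 - (6 + 3)*5/8 = 3 - 9*5/8 = 3 - ⅛*45 = 3 - 45/8 = -21/8 ≈ -2.6250)
H(R, z) = 3 + 3*z
V(j, f) = -9 (V(j, f) = 3 + 3*(-4) = 3 - 12 = -9)
N(M) = -21/8
O(q) = -21/8
(O(-5)*80)*80 = -21/8*80*80 = -210*80 = -16800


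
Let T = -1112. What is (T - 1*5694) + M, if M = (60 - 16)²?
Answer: -4870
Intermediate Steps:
M = 1936 (M = 44² = 1936)
(T - 1*5694) + M = (-1112 - 1*5694) + 1936 = (-1112 - 5694) + 1936 = -6806 + 1936 = -4870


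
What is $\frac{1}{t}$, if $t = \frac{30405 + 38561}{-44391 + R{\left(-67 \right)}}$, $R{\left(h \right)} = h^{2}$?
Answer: $- \frac{19951}{34483} \approx -0.57858$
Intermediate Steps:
$t = - \frac{34483}{19951}$ ($t = \frac{30405 + 38561}{-44391 + \left(-67\right)^{2}} = \frac{68966}{-44391 + 4489} = \frac{68966}{-39902} = 68966 \left(- \frac{1}{39902}\right) = - \frac{34483}{19951} \approx -1.7284$)
$\frac{1}{t} = \frac{1}{- \frac{34483}{19951}} = - \frac{19951}{34483}$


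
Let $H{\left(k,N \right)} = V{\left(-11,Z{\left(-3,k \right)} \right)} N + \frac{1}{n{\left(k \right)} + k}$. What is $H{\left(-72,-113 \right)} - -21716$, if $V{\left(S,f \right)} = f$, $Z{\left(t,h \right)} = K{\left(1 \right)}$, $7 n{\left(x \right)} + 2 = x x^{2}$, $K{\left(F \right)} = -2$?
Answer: $\frac{8200910261}{373754} \approx 21942.0$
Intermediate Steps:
$n{\left(x \right)} = - \frac{2}{7} + \frac{x^{3}}{7}$ ($n{\left(x \right)} = - \frac{2}{7} + \frac{x x^{2}}{7} = - \frac{2}{7} + \frac{x^{3}}{7}$)
$Z{\left(t,h \right)} = -2$
$H{\left(k,N \right)} = \frac{1}{- \frac{2}{7} + k + \frac{k^{3}}{7}} - 2 N$ ($H{\left(k,N \right)} = - 2 N + \frac{1}{\left(- \frac{2}{7} + \frac{k^{3}}{7}\right) + k} = - 2 N + \frac{1}{- \frac{2}{7} + k + \frac{k^{3}}{7}} = \frac{1}{- \frac{2}{7} + k + \frac{k^{3}}{7}} - 2 N$)
$H{\left(-72,-113 \right)} - -21716 = \frac{7 - \left(-1582\right) \left(-72\right) - - 226 \left(-2 + \left(-72\right)^{3}\right)}{-2 + \left(-72\right)^{3} + 7 \left(-72\right)} - -21716 = \frac{7 - 113904 - - 226 \left(-2 - 373248\right)}{-2 - 373248 - 504} + 21716 = \frac{7 - 113904 - \left(-226\right) \left(-373250\right)}{-373754} + 21716 = - \frac{7 - 113904 - 84354500}{373754} + 21716 = \left(- \frac{1}{373754}\right) \left(-84468397\right) + 21716 = \frac{84468397}{373754} + 21716 = \frac{8200910261}{373754}$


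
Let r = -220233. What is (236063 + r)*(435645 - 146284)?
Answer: 4580584630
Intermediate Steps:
(236063 + r)*(435645 - 146284) = (236063 - 220233)*(435645 - 146284) = 15830*289361 = 4580584630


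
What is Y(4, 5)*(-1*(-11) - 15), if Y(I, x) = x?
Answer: -20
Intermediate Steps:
Y(4, 5)*(-1*(-11) - 15) = 5*(-1*(-11) - 15) = 5*(11 - 15) = 5*(-4) = -20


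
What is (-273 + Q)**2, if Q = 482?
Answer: 43681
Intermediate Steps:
(-273 + Q)**2 = (-273 + 482)**2 = 209**2 = 43681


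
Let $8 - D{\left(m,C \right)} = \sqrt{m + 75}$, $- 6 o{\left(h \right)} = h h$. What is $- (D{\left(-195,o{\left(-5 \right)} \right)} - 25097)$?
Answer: $25089 + 2 i \sqrt{30} \approx 25089.0 + 10.954 i$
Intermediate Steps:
$o{\left(h \right)} = - \frac{h^{2}}{6}$ ($o{\left(h \right)} = - \frac{h h}{6} = - \frac{h^{2}}{6}$)
$D{\left(m,C \right)} = 8 - \sqrt{75 + m}$ ($D{\left(m,C \right)} = 8 - \sqrt{m + 75} = 8 - \sqrt{75 + m}$)
$- (D{\left(-195,o{\left(-5 \right)} \right)} - 25097) = - (\left(8 - \sqrt{75 - 195}\right) - 25097) = - (\left(8 - \sqrt{-120}\right) - 25097) = - (\left(8 - 2 i \sqrt{30}\right) - 25097) = - (-25089 - 2 i \sqrt{30}) = 25089 + 2 i \sqrt{30}$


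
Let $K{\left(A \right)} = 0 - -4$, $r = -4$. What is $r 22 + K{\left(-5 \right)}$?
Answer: $-84$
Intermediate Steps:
$K{\left(A \right)} = 4$ ($K{\left(A \right)} = 0 + 4 = 4$)
$r 22 + K{\left(-5 \right)} = \left(-4\right) 22 + 4 = -88 + 4 = -84$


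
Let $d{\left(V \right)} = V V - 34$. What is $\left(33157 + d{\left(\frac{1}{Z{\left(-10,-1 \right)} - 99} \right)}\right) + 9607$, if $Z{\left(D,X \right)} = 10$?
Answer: $\frac{338464331}{7921} \approx 42730.0$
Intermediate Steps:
$d{\left(V \right)} = -34 + V^{2}$ ($d{\left(V \right)} = V^{2} - 34 = -34 + V^{2}$)
$\left(33157 + d{\left(\frac{1}{Z{\left(-10,-1 \right)} - 99} \right)}\right) + 9607 = \left(33157 - \left(34 - \left(\frac{1}{10 - 99}\right)^{2}\right)\right) + 9607 = \left(33157 - \left(34 - \left(\frac{1}{-89}\right)^{2}\right)\right) + 9607 = \left(33157 - \left(34 - \left(- \frac{1}{89}\right)^{2}\right)\right) + 9607 = \left(33157 + \left(-34 + \frac{1}{7921}\right)\right) + 9607 = \left(33157 - \frac{269313}{7921}\right) + 9607 = \frac{262367284}{7921} + 9607 = \frac{338464331}{7921}$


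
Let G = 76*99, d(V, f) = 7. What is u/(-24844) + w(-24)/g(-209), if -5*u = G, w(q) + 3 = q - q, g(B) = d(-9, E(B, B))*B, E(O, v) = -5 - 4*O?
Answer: 2845068/45433465 ≈ 0.062621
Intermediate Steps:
G = 7524
g(B) = 7*B
w(q) = -3 (w(q) = -3 + (q - q) = -3 + 0 = -3)
u = -7524/5 (u = -⅕*7524 = -7524/5 ≈ -1504.8)
u/(-24844) + w(-24)/g(-209) = -7524/5/(-24844) - 3/(7*(-209)) = -7524/5*(-1/24844) - 3/(-1463) = 1881/31055 - 3*(-1/1463) = 1881/31055 + 3/1463 = 2845068/45433465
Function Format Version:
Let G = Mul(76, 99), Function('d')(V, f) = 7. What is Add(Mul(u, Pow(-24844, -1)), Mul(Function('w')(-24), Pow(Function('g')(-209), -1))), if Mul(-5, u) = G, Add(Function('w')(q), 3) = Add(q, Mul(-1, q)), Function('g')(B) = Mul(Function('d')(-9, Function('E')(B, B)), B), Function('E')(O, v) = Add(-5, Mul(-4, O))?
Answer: Rational(2845068, 45433465) ≈ 0.062621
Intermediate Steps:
G = 7524
Function('g')(B) = Mul(7, B)
Function('w')(q) = -3 (Function('w')(q) = Add(-3, Add(q, Mul(-1, q))) = Add(-3, 0) = -3)
u = Rational(-7524, 5) (u = Mul(Rational(-1, 5), 7524) = Rational(-7524, 5) ≈ -1504.8)
Add(Mul(u, Pow(-24844, -1)), Mul(Function('w')(-24), Pow(Function('g')(-209), -1))) = Add(Mul(Rational(-7524, 5), Pow(-24844, -1)), Mul(-3, Pow(Mul(7, -209), -1))) = Add(Mul(Rational(-7524, 5), Rational(-1, 24844)), Mul(-3, Pow(-1463, -1))) = Add(Rational(1881, 31055), Mul(-3, Rational(-1, 1463))) = Add(Rational(1881, 31055), Rational(3, 1463)) = Rational(2845068, 45433465)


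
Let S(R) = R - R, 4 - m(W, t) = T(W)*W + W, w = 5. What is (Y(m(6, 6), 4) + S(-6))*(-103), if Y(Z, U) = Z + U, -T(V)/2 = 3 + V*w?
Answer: -40994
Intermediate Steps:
T(V) = -6 - 10*V (T(V) = -2*(3 + V*5) = -2*(3 + 5*V) = -6 - 10*V)
m(W, t) = 4 - W - W*(-6 - 10*W) (m(W, t) = 4 - ((-6 - 10*W)*W + W) = 4 - (W*(-6 - 10*W) + W) = 4 - (W + W*(-6 - 10*W)) = 4 + (-W - W*(-6 - 10*W)) = 4 - W - W*(-6 - 10*W))
S(R) = 0
Y(Z, U) = U + Z
(Y(m(6, 6), 4) + S(-6))*(-103) = ((4 + (4 + 5*6 + 10*6²)) + 0)*(-103) = ((4 + (4 + 30 + 10*36)) + 0)*(-103) = ((4 + (4 + 30 + 360)) + 0)*(-103) = ((4 + 394) + 0)*(-103) = (398 + 0)*(-103) = 398*(-103) = -40994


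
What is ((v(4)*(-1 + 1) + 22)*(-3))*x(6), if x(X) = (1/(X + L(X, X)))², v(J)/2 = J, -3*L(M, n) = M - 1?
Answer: -594/169 ≈ -3.5148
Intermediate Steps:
L(M, n) = ⅓ - M/3 (L(M, n) = -(M - 1)/3 = -(-1 + M)/3 = ⅓ - M/3)
v(J) = 2*J
x(X) = (⅓ + 2*X/3)⁻² (x(X) = (1/(X + (⅓ - X/3)))² = (1/(⅓ + 2*X/3))² = (⅓ + 2*X/3)⁻²)
((v(4)*(-1 + 1) + 22)*(-3))*x(6) = (((2*4)*(-1 + 1) + 22)*(-3))*(9/(1 + 2*6)²) = ((8*0 + 22)*(-3))*(9/(1 + 12)²) = ((0 + 22)*(-3))*(9/13²) = (22*(-3))*(9*(1/169)) = -66*9/169 = -594/169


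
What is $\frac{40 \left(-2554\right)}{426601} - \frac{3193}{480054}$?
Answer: $- \frac{50404453633}{204791516454} \approx -0.24613$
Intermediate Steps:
$\frac{40 \left(-2554\right)}{426601} - \frac{3193}{480054} = \left(-102160\right) \frac{1}{426601} - \frac{3193}{480054} = - \frac{102160}{426601} - \frac{3193}{480054} = - \frac{50404453633}{204791516454}$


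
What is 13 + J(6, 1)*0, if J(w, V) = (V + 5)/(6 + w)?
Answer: 13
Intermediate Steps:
J(w, V) = (5 + V)/(6 + w)
13 + J(6, 1)*0 = 13 + ((5 + 1)/(6 + 6))*0 = 13 + (6/12)*0 = 13 + ((1/12)*6)*0 = 13 + (½)*0 = 13 + 0 = 13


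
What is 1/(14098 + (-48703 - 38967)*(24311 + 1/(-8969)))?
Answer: -8969/19115910090898 ≈ -4.6919e-10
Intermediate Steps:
1/(14098 + (-48703 - 38967)*(24311 + 1/(-8969))) = 1/(14098 - 87670*(24311 - 1/8969)) = 1/(14098 - 87670*218045358/8969) = 1/(14098 - 19116036535860/8969) = 1/(-19115910090898/8969) = -8969/19115910090898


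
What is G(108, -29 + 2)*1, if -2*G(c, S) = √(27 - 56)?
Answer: -I*√29/2 ≈ -2.6926*I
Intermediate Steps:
G(c, S) = -I*√29/2 (G(c, S) = -√(27 - 56)/2 = -I*√29/2)
G(108, -29 + 2)*1 = -I*√29/2*1 = -I*√29/2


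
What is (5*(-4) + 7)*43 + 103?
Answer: -456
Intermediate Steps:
(5*(-4) + 7)*43 + 103 = (-20 + 7)*43 + 103 = -13*43 + 103 = -559 + 103 = -456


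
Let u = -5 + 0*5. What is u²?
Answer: 25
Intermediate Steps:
u = -5 (u = -5 + 0 = -5)
u² = (-5)² = 25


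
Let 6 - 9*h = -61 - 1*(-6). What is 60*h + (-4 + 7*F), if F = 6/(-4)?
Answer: 2353/6 ≈ 392.17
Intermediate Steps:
F = -3/2 (F = 6*(-¼) = -3/2 ≈ -1.5000)
h = 61/9 (h = ⅔ - (-61 - 1*(-6))/9 = ⅔ - (-61 + 6)/9 = ⅔ - ⅑*(-55) = ⅔ + 55/9 = 61/9 ≈ 6.7778)
60*h + (-4 + 7*F) = 60*(61/9) + (-4 + 7*(-3/2)) = 1220/3 + (-4 - 21/2) = 1220/3 - 29/2 = 2353/6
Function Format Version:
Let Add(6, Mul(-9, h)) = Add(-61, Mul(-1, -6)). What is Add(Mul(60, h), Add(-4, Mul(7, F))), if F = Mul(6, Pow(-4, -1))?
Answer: Rational(2353, 6) ≈ 392.17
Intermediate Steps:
F = Rational(-3, 2) (F = Mul(6, Rational(-1, 4)) = Rational(-3, 2) ≈ -1.5000)
h = Rational(61, 9) (h = Add(Rational(2, 3), Mul(Rational(-1, 9), Add(-61, Mul(-1, -6)))) = Add(Rational(2, 3), Mul(Rational(-1, 9), Add(-61, 6))) = Add(Rational(2, 3), Mul(Rational(-1, 9), -55)) = Add(Rational(2, 3), Rational(55, 9)) = Rational(61, 9) ≈ 6.7778)
Add(Mul(60, h), Add(-4, Mul(7, F))) = Add(Mul(60, Rational(61, 9)), Add(-4, Mul(7, Rational(-3, 2)))) = Add(Rational(1220, 3), Add(-4, Rational(-21, 2))) = Add(Rational(1220, 3), Rational(-29, 2)) = Rational(2353, 6)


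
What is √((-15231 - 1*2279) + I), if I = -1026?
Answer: 2*I*√4634 ≈ 136.15*I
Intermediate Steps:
√((-15231 - 1*2279) + I) = √((-15231 - 1*2279) - 1026) = √((-15231 - 2279) - 1026) = √(-17510 - 1026) = √(-18536) = 2*I*√4634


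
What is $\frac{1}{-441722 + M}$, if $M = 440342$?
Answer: $- \frac{1}{1380} \approx -0.00072464$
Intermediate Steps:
$\frac{1}{-441722 + M} = \frac{1}{-441722 + 440342} = \frac{1}{-1380} = - \frac{1}{1380}$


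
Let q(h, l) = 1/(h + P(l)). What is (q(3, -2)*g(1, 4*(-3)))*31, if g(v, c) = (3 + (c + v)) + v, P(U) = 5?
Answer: -217/8 ≈ -27.125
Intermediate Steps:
q(h, l) = 1/(5 + h) (q(h, l) = 1/(h + 5) = 1/(5 + h))
g(v, c) = 3 + c + 2*v (g(v, c) = (3 + c + v) + v = 3 + c + 2*v)
(q(3, -2)*g(1, 4*(-3)))*31 = ((3 + 4*(-3) + 2*1)/(5 + 3))*31 = ((3 - 12 + 2)/8)*31 = ((1/8)*(-7))*31 = -7/8*31 = -217/8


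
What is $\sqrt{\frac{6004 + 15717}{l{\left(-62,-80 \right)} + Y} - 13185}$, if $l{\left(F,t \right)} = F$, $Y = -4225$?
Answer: $\frac{2 i \sqrt{60602978298}}{4287} \approx 114.85 i$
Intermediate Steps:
$\sqrt{\frac{6004 + 15717}{l{\left(-62,-80 \right)} + Y} - 13185} = \sqrt{\frac{6004 + 15717}{-62 - 4225} - 13185} = \sqrt{\frac{21721}{-4287} - 13185} = \sqrt{21721 \left(- \frac{1}{4287}\right) - 13185} = \sqrt{- \frac{21721}{4287} - 13185} = \sqrt{- \frac{56545816}{4287}} = \frac{2 i \sqrt{60602978298}}{4287}$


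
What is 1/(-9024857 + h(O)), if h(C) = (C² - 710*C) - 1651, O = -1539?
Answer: -1/5565297 ≈ -1.7969e-7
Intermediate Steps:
h(C) = -1651 + C² - 710*C
1/(-9024857 + h(O)) = 1/(-9024857 + (-1651 + (-1539)² - 710*(-1539))) = 1/(-9024857 + (-1651 + 2368521 + 1092690)) = 1/(-9024857 + 3459560) = 1/(-5565297) = -1/5565297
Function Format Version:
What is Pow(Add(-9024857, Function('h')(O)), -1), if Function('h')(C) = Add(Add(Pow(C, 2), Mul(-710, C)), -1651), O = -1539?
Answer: Rational(-1, 5565297) ≈ -1.7969e-7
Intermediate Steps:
Function('h')(C) = Add(-1651, Pow(C, 2), Mul(-710, C))
Pow(Add(-9024857, Function('h')(O)), -1) = Pow(Add(-9024857, Add(-1651, Pow(-1539, 2), Mul(-710, -1539))), -1) = Pow(Add(-9024857, Add(-1651, 2368521, 1092690)), -1) = Pow(Add(-9024857, 3459560), -1) = Pow(-5565297, -1) = Rational(-1, 5565297)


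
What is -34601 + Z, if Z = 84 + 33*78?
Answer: -31943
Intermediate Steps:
Z = 2658 (Z = 84 + 2574 = 2658)
-34601 + Z = -34601 + 2658 = -31943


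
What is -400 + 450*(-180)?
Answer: -81400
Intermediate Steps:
-400 + 450*(-180) = -400 - 81000 = -81400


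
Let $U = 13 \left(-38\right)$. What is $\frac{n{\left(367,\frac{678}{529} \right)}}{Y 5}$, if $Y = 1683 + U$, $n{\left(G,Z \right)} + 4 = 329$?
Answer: $\frac{65}{1189} \approx 0.054668$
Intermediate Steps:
$U = -494$
$n{\left(G,Z \right)} = 325$ ($n{\left(G,Z \right)} = -4 + 329 = 325$)
$Y = 1189$ ($Y = 1683 - 494 = 1189$)
$\frac{n{\left(367,\frac{678}{529} \right)}}{Y 5} = \frac{325}{1189 \cdot 5} = \frac{325}{5945} = 325 \cdot \frac{1}{5945} = \frac{65}{1189}$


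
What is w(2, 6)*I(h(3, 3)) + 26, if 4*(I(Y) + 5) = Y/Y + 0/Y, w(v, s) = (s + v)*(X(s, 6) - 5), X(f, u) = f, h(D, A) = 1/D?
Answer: -12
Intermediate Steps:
w(v, s) = (-5 + s)*(s + v) (w(v, s) = (s + v)*(s - 5) = (s + v)*(-5 + s) = (-5 + s)*(s + v))
I(Y) = -19/4 (I(Y) = -5 + (Y/Y + 0/Y)/4 = -5 + (1 + 0)/4 = -5 + (¼)*1 = -5 + ¼ = -19/4)
w(2, 6)*I(h(3, 3)) + 26 = (6² - 5*6 - 5*2 + 6*2)*(-19/4) + 26 = (36 - 30 - 10 + 12)*(-19/4) + 26 = 8*(-19/4) + 26 = -38 + 26 = -12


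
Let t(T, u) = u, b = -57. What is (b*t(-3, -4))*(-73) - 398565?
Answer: -415209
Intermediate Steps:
(b*t(-3, -4))*(-73) - 398565 = -57*(-4)*(-73) - 398565 = 228*(-73) - 398565 = -16644 - 398565 = -415209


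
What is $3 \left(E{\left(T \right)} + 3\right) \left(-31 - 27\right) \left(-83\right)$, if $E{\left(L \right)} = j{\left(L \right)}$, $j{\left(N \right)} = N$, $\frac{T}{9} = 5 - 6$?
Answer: $-86652$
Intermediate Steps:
$T = -9$ ($T = 9 \left(5 - 6\right) = 9 \left(-1\right) = -9$)
$E{\left(L \right)} = L$
$3 \left(E{\left(T \right)} + 3\right) \left(-31 - 27\right) \left(-83\right) = 3 \left(-9 + 3\right) \left(-31 - 27\right) \left(-83\right) = 3 \left(-6\right) \left(-58\right) \left(-83\right) = \left(-18\right) \left(-58\right) \left(-83\right) = 1044 \left(-83\right) = -86652$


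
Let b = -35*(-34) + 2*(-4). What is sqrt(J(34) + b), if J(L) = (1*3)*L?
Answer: 2*sqrt(321) ≈ 35.833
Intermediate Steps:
J(L) = 3*L
b = 1182 (b = 1190 - 8 = 1182)
sqrt(J(34) + b) = sqrt(3*34 + 1182) = sqrt(102 + 1182) = sqrt(1284) = 2*sqrt(321)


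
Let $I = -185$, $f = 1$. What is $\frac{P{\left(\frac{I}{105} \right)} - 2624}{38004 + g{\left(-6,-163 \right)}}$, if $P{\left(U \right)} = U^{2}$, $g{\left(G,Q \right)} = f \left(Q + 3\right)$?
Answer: $- \frac{1155815}{16689204} \approx -0.069255$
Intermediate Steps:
$g{\left(G,Q \right)} = 3 + Q$ ($g{\left(G,Q \right)} = 1 \left(Q + 3\right) = 1 \left(3 + Q\right) = 3 + Q$)
$\frac{P{\left(\frac{I}{105} \right)} - 2624}{38004 + g{\left(-6,-163 \right)}} = \frac{\left(- \frac{185}{105}\right)^{2} - 2624}{38004 + \left(3 - 163\right)} = \frac{\left(\left(-185\right) \frac{1}{105}\right)^{2} - 2624}{38004 - 160} = \frac{\left(- \frac{37}{21}\right)^{2} - 2624}{37844} = \left(\frac{1369}{441} - 2624\right) \frac{1}{37844} = \left(- \frac{1155815}{441}\right) \frac{1}{37844} = - \frac{1155815}{16689204}$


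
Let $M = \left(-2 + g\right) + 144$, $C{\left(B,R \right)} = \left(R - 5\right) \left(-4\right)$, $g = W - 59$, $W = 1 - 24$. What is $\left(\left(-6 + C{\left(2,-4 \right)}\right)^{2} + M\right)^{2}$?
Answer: $921600$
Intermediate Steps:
$W = -23$ ($W = 1 - 24 = -23$)
$g = -82$ ($g = -23 - 59 = -82$)
$C{\left(B,R \right)} = 20 - 4 R$ ($C{\left(B,R \right)} = \left(-5 + R\right) \left(-4\right) = 20 - 4 R$)
$M = 60$ ($M = \left(-2 - 82\right) + 144 = -84 + 144 = 60$)
$\left(\left(-6 + C{\left(2,-4 \right)}\right)^{2} + M\right)^{2} = \left(\left(-6 + \left(20 - -16\right)\right)^{2} + 60\right)^{2} = \left(\left(-6 + \left(20 + 16\right)\right)^{2} + 60\right)^{2} = \left(\left(-6 + 36\right)^{2} + 60\right)^{2} = \left(30^{2} + 60\right)^{2} = \left(900 + 60\right)^{2} = 960^{2} = 921600$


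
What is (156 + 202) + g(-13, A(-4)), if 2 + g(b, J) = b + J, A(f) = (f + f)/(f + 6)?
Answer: 339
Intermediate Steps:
A(f) = 2*f/(6 + f) (A(f) = (2*f)/(6 + f) = 2*f/(6 + f))
g(b, J) = -2 + J + b (g(b, J) = -2 + (b + J) = -2 + (J + b) = -2 + J + b)
(156 + 202) + g(-13, A(-4)) = (156 + 202) + (-2 + 2*(-4)/(6 - 4) - 13) = 358 + (-2 + 2*(-4)/2 - 13) = 358 + (-2 + 2*(-4)*(½) - 13) = 358 + (-2 - 4 - 13) = 358 - 19 = 339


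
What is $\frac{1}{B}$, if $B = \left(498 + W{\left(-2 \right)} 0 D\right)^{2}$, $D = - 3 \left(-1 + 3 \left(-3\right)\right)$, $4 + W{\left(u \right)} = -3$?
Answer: $\frac{1}{248004} \approx 4.0322 \cdot 10^{-6}$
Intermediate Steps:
$W{\left(u \right)} = -7$ ($W{\left(u \right)} = -4 - 3 = -7$)
$D = 30$ ($D = - 3 \left(-1 - 9\right) = \left(-3\right) \left(-10\right) = 30$)
$B = 248004$ ($B = \left(498 + \left(-7\right) 0 \cdot 30\right)^{2} = \left(498 + 0 \cdot 30\right)^{2} = \left(498 + 0\right)^{2} = 498^{2} = 248004$)
$\frac{1}{B} = \frac{1}{248004}$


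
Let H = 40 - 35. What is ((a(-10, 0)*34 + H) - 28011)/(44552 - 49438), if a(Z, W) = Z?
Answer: 14173/2443 ≈ 5.8015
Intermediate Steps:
H = 5
((a(-10, 0)*34 + H) - 28011)/(44552 - 49438) = ((-10*34 + 5) - 28011)/(44552 - 49438) = ((-340 + 5) - 28011)/(-4886) = (-335 - 28011)*(-1/4886) = -28346*(-1/4886) = 14173/2443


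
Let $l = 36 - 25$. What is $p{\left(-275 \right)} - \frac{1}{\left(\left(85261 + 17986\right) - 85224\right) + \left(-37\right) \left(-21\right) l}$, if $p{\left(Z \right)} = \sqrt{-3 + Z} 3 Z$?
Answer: $- \frac{1}{26570} - 825 i \sqrt{278} \approx -3.7636 \cdot 10^{-5} - 13756.0 i$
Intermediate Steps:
$l = 11$ ($l = 36 - 25 = 11$)
$p{\left(Z \right)} = 3 Z \sqrt{-3 + Z}$ ($p{\left(Z \right)} = 3 \sqrt{-3 + Z} Z = 3 Z \sqrt{-3 + Z}$)
$p{\left(-275 \right)} - \frac{1}{\left(\left(85261 + 17986\right) - 85224\right) + \left(-37\right) \left(-21\right) l} = 3 \left(-275\right) \sqrt{-3 - 275} - \frac{1}{\left(\left(85261 + 17986\right) - 85224\right) + \left(-37\right) \left(-21\right) 11} = 3 \left(-275\right) \sqrt{-278} - \frac{1}{\left(103247 - 85224\right) + 777 \cdot 11} = 3 \left(-275\right) i \sqrt{278} - \frac{1}{18023 + 8547} = - 825 i \sqrt{278} - \frac{1}{26570} = - \frac{1}{26570} - 825 i \sqrt{278}$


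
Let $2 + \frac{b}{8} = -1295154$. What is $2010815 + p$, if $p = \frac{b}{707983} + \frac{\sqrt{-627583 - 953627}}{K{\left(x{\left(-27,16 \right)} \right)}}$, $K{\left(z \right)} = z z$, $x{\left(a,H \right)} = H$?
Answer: $\frac{1423612474897}{707983} + \frac{3 i \sqrt{175690}}{256} \approx 2.0108 \cdot 10^{6} + 4.912 i$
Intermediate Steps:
$K{\left(z \right)} = z^{2}$
$b = -10361248$ ($b = -16 + 8 \left(-1295154\right) = -16 - 10361232 = -10361248$)
$p = - \frac{10361248}{707983} + \frac{3 i \sqrt{175690}}{256}$ ($p = - \frac{10361248}{707983} + \frac{\sqrt{-627583 - 953627}}{16^{2}} = \left(-10361248\right) \frac{1}{707983} + \frac{\sqrt{-1581210}}{256} = - \frac{10361248}{707983} + 3 i \sqrt{175690} \cdot \frac{1}{256} = - \frac{10361248}{707983} + \frac{3 i \sqrt{175690}}{256} \approx -14.635 + 4.912 i$)
$2010815 + p = 2010815 - \left(\frac{10361248}{707983} - \frac{3 i \sqrt{175690}}{256}\right) = \frac{1423612474897}{707983} + \frac{3 i \sqrt{175690}}{256}$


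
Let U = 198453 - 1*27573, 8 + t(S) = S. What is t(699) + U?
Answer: 171571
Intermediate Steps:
t(S) = -8 + S
U = 170880 (U = 198453 - 27573 = 170880)
t(699) + U = (-8 + 699) + 170880 = 691 + 170880 = 171571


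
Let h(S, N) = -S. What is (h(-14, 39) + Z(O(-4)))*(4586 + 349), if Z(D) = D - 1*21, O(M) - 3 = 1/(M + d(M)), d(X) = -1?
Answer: -20727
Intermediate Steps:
O(M) = 3 + 1/(-1 + M) (O(M) = 3 + 1/(M - 1) = 3 + 1/(-1 + M))
Z(D) = -21 + D (Z(D) = D - 21 = -21 + D)
(h(-14, 39) + Z(O(-4)))*(4586 + 349) = (-1*(-14) + (-21 + (-2 + 3*(-4))/(-1 - 4)))*(4586 + 349) = (14 + (-21 + (-2 - 12)/(-5)))*4935 = (14 + (-21 - 1/5*(-14)))*4935 = (14 + (-21 + 14/5))*4935 = (14 - 91/5)*4935 = -21/5*4935 = -20727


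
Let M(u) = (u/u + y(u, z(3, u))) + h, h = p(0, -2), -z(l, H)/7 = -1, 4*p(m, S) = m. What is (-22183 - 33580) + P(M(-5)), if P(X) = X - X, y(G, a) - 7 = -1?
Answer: -55763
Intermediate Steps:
p(m, S) = m/4
z(l, H) = 7 (z(l, H) = -7*(-1) = 7)
y(G, a) = 6 (y(G, a) = 7 - 1 = 6)
h = 0 (h = (¼)*0 = 0)
M(u) = 7 (M(u) = (u/u + 6) + 0 = (1 + 6) + 0 = 7 + 0 = 7)
P(X) = 0
(-22183 - 33580) + P(M(-5)) = (-22183 - 33580) + 0 = -55763 + 0 = -55763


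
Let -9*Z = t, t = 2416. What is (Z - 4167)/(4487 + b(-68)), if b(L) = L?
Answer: -39919/39771 ≈ -1.0037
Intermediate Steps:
Z = -2416/9 (Z = -⅑*2416 = -2416/9 ≈ -268.44)
(Z - 4167)/(4487 + b(-68)) = (-2416/9 - 4167)/(4487 - 68) = -39919/9/4419 = -39919/9*1/4419 = -39919/39771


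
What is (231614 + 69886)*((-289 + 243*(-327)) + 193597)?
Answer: 34324870500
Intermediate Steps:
(231614 + 69886)*((-289 + 243*(-327)) + 193597) = 301500*((-289 - 79461) + 193597) = 301500*(-79750 + 193597) = 301500*113847 = 34324870500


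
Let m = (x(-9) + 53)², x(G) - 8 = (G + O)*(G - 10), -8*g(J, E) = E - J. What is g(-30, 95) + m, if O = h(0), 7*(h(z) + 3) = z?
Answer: 668043/8 ≈ 83505.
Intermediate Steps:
h(z) = -3 + z/7
O = -3 (O = -3 + (⅐)*0 = -3 + 0 = -3)
g(J, E) = -E/8 + J/8 (g(J, E) = -(E - J)/8 = -E/8 + J/8)
x(G) = 8 + (-10 + G)*(-3 + G) (x(G) = 8 + (G - 3)*(G - 10) = 8 + (-3 + G)*(-10 + G) = 8 + (-10 + G)*(-3 + G))
m = 83521 (m = ((38 + (-9)² - 13*(-9)) + 53)² = ((38 + 81 + 117) + 53)² = (236 + 53)² = 289² = 83521)
g(-30, 95) + m = (-⅛*95 + (⅛)*(-30)) + 83521 = (-95/8 - 15/4) + 83521 = -125/8 + 83521 = 668043/8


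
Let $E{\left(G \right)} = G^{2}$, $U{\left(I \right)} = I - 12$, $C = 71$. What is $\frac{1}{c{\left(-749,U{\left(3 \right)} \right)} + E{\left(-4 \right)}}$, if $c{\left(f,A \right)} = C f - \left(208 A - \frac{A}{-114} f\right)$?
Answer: $- \frac{38}{1951305} \approx -1.9474 \cdot 10^{-5}$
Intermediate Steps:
$U{\left(I \right)} = -12 + I$
$c{\left(f,A \right)} = - 208 A + 71 f - \frac{A f}{114}$ ($c{\left(f,A \right)} = 71 f - \left(208 A - \frac{A}{-114} f\right) = 71 f + \left(A \left(- \frac{1}{114}\right) f - 208 A\right) = 71 f + \left(- \frac{A}{114} f - 208 A\right) = 71 f - \left(208 A + \frac{A f}{114}\right) = - 208 A + 71 f - \frac{A f}{114}$)
$\frac{1}{c{\left(-749,U{\left(3 \right)} \right)} + E{\left(-4 \right)}} = \frac{1}{\left(- 208 \left(-12 + 3\right) + 71 \left(-749\right) - \frac{1}{114} \left(-12 + 3\right) \left(-749\right)\right) + \left(-4\right)^{2}} = \frac{1}{\left(\left(-208\right) \left(-9\right) - 53179 - \left(- \frac{3}{38}\right) \left(-749\right)\right) + 16} = \frac{1}{\left(1872 - 53179 - \frac{2247}{38}\right) + 16} = \frac{1}{- \frac{1951913}{38} + 16} = \frac{1}{- \frac{1951305}{38}} = - \frac{38}{1951305}$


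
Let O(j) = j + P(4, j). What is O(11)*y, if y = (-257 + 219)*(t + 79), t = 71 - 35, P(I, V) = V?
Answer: -96140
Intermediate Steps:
t = 36
O(j) = 2*j (O(j) = j + j = 2*j)
y = -4370 (y = (-257 + 219)*(36 + 79) = -38*115 = -4370)
O(11)*y = (2*11)*(-4370) = 22*(-4370) = -96140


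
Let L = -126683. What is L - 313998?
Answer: -440681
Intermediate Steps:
L - 313998 = -126683 - 313998 = -440681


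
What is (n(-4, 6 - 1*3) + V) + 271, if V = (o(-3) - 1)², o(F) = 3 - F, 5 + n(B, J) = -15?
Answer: 276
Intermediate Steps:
n(B, J) = -20 (n(B, J) = -5 - 15 = -20)
V = 25 (V = ((3 - 1*(-3)) - 1)² = ((3 + 3) - 1)² = (6 - 1)² = 5² = 25)
(n(-4, 6 - 1*3) + V) + 271 = (-20 + 25) + 271 = 5 + 271 = 276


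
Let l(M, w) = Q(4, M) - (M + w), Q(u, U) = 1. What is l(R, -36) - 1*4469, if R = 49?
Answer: -4481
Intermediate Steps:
l(M, w) = 1 - M - w (l(M, w) = 1 - (M + w) = 1 + (-M - w) = 1 - M - w)
l(R, -36) - 1*4469 = (1 - 1*49 - 1*(-36)) - 1*4469 = (1 - 49 + 36) - 4469 = -12 - 4469 = -4481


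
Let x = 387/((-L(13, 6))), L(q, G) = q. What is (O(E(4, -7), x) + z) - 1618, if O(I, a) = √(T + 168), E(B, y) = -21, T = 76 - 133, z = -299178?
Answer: -300796 + √111 ≈ -3.0079e+5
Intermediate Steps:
T = -57
x = -387/13 (x = 387/((-1*13)) = 387/(-13) = 387*(-1/13) = -387/13 ≈ -29.769)
O(I, a) = √111 (O(I, a) = √(-57 + 168) = √111)
(O(E(4, -7), x) + z) - 1618 = (√111 - 299178) - 1618 = (-299178 + √111) - 1618 = -300796 + √111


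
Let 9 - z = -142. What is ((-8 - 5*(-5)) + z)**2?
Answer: 28224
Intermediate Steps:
z = 151 (z = 9 - 1*(-142) = 9 + 142 = 151)
((-8 - 5*(-5)) + z)**2 = ((-8 - 5*(-5)) + 151)**2 = ((-8 + 25) + 151)**2 = (17 + 151)**2 = 168**2 = 28224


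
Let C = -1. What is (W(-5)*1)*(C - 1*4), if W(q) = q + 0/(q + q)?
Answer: 25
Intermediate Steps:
W(q) = q (W(q) = q + 0/(2*q) = q + (1/(2*q))*0 = q + 0 = q)
(W(-5)*1)*(C - 1*4) = (-5*1)*(-1 - 1*4) = -5*(-1 - 4) = -5*(-5) = 25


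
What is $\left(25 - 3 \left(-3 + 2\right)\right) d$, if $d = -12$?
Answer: $-336$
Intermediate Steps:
$\left(25 - 3 \left(-3 + 2\right)\right) d = \left(25 - 3 \left(-3 + 2\right)\right) \left(-12\right) = \left(25 - -3\right) \left(-12\right) = \left(25 + 3\right) \left(-12\right) = 28 \left(-12\right) = -336$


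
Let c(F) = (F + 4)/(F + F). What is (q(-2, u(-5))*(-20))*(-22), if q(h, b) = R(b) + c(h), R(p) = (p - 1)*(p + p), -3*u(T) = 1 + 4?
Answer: 33220/9 ≈ 3691.1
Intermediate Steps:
u(T) = -5/3 (u(T) = -(1 + 4)/3 = -⅓*5 = -5/3)
R(p) = 2*p*(-1 + p) (R(p) = (-1 + p)*(2*p) = 2*p*(-1 + p))
c(F) = (4 + F)/(2*F) (c(F) = (4 + F)/((2*F)) = (4 + F)*(1/(2*F)) = (4 + F)/(2*F))
q(h, b) = (4 + h)/(2*h) + 2*b*(-1 + b) (q(h, b) = 2*b*(-1 + b) + (4 + h)/(2*h) = (4 + h)/(2*h) + 2*b*(-1 + b))
(q(-2, u(-5))*(-20))*(-22) = (((½)*(4 - 2 + 4*(-5/3)*(-2)*(-1 - 5/3))/(-2))*(-20))*(-22) = (((½)*(-½)*(4 - 2 + 4*(-5/3)*(-2)*(-8/3)))*(-20))*(-22) = (((½)*(-½)*(4 - 2 - 320/9))*(-20))*(-22) = (((½)*(-½)*(-302/9))*(-20))*(-22) = ((151/18)*(-20))*(-22) = -1510/9*(-22) = 33220/9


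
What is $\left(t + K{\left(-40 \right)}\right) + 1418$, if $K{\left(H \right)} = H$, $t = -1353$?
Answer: $25$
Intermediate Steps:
$\left(t + K{\left(-40 \right)}\right) + 1418 = \left(-1353 - 40\right) + 1418 = -1393 + 1418 = 25$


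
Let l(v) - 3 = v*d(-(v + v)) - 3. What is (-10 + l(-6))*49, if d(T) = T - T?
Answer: -490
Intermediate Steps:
d(T) = 0
l(v) = 0 (l(v) = 3 + (v*0 - 3) = 3 + (0 - 3) = 3 - 3 = 0)
(-10 + l(-6))*49 = (-10 + 0)*49 = -10*49 = -490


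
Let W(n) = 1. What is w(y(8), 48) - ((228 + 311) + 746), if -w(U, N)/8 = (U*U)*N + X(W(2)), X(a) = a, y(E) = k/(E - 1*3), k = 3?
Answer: -35781/25 ≈ -1431.2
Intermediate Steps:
y(E) = 3/(-3 + E) (y(E) = 3/(E - 1*3) = 3/(E - 3) = 3/(-3 + E))
w(U, N) = -8 - 8*N*U**2 (w(U, N) = -8*((U*U)*N + 1) = -8*(U**2*N + 1) = -8*(N*U**2 + 1) = -8*(1 + N*U**2) = -8 - 8*N*U**2)
w(y(8), 48) - ((228 + 311) + 746) = (-8 - 8*48*(3/(-3 + 8))**2) - ((228 + 311) + 746) = (-8 - 8*48*(3/5)**2) - (539 + 746) = (-8 - 8*48*(3*(1/5))**2) - 1*1285 = (-8 - 8*48*(3/5)**2) - 1285 = (-8 - 8*48*9/25) - 1285 = (-8 - 3456/25) - 1285 = -3656/25 - 1285 = -35781/25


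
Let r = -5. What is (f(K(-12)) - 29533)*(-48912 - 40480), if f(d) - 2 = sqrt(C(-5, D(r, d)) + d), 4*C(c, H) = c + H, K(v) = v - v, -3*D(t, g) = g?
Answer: 2639835152 - 44696*I*sqrt(5) ≈ 2.6398e+9 - 99943.0*I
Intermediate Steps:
D(t, g) = -g/3
K(v) = 0
C(c, H) = H/4 + c/4 (C(c, H) = (c + H)/4 = (H + c)/4 = H/4 + c/4)
f(d) = 2 + sqrt(-5/4 + 11*d/12) (f(d) = 2 + sqrt(((-d/3)/4 + (1/4)*(-5)) + d) = 2 + sqrt((-d/12 - 5/4) + d) = 2 + sqrt((-5/4 - d/12) + d) = 2 + sqrt(-5/4 + 11*d/12))
(f(K(-12)) - 29533)*(-48912 - 40480) = ((2 + sqrt(-45 + 33*0)/6) - 29533)*(-48912 - 40480) = ((2 + sqrt(-45 + 0)/6) - 29533)*(-89392) = ((2 + sqrt(-45)/6) - 29533)*(-89392) = ((2 + (3*I*sqrt(5))/6) - 29533)*(-89392) = ((2 + I*sqrt(5)/2) - 29533)*(-89392) = (-29531 + I*sqrt(5)/2)*(-89392) = 2639835152 - 44696*I*sqrt(5)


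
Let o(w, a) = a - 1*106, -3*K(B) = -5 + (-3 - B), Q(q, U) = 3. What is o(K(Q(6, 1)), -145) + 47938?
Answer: 47687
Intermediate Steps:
K(B) = 8/3 + B/3 (K(B) = -(-5 + (-3 - B))/3 = -(-8 - B)/3 = 8/3 + B/3)
o(w, a) = -106 + a (o(w, a) = a - 106 = -106 + a)
o(K(Q(6, 1)), -145) + 47938 = (-106 - 145) + 47938 = -251 + 47938 = 47687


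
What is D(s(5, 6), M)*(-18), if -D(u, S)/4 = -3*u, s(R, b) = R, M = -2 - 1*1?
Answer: -1080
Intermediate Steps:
M = -3 (M = -2 - 1 = -3)
D(u, S) = 12*u (D(u, S) = -(-12)*u = 12*u)
D(s(5, 6), M)*(-18) = (12*5)*(-18) = 60*(-18) = -1080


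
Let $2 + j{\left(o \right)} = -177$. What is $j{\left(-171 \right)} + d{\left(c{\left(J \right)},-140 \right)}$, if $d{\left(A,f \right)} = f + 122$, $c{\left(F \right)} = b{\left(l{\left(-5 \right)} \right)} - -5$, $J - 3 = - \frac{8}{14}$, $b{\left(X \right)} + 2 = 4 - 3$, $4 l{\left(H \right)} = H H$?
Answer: $-197$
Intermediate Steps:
$l{\left(H \right)} = \frac{H^{2}}{4}$ ($l{\left(H \right)} = \frac{H H}{4} = \frac{H^{2}}{4}$)
$b{\left(X \right)} = -1$ ($b{\left(X \right)} = -2 + \left(4 - 3\right) = -2 + 1 = -1$)
$J = \frac{17}{7}$ ($J = 3 - \frac{8}{14} = 3 - \frac{4}{7} = \frac{17}{7} \approx 2.4286$)
$c{\left(F \right)} = 4$ ($c{\left(F \right)} = -1 - -5 = -1 + 5 = 4$)
$d{\left(A,f \right)} = 122 + f$
$j{\left(o \right)} = -179$ ($j{\left(o \right)} = -2 - 177 = -179$)
$j{\left(-171 \right)} + d{\left(c{\left(J \right)},-140 \right)} = -179 + \left(122 - 140\right) = -179 - 18 = -197$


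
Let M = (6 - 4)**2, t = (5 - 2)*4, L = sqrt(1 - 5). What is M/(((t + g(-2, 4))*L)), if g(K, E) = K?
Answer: -I/5 ≈ -0.2*I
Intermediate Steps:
L = 2*I (L = sqrt(-4) = 2*I ≈ 2.0*I)
t = 12 (t = 3*4 = 12)
M = 4 (M = 2**2 = 4)
M/(((t + g(-2, 4))*L)) = 4/(((12 - 2)*(2*I))) = 4/((10*(2*I))) = 4/((20*I)) = 4*(-I/20) = -I/5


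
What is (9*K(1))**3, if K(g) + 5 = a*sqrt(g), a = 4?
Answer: -729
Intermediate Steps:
K(g) = -5 + 4*sqrt(g)
(9*K(1))**3 = (9*(-5 + 4*sqrt(1)))**3 = (9*(-5 + 4*1))**3 = (9*(-5 + 4))**3 = (9*(-1))**3 = (-9)**3 = -729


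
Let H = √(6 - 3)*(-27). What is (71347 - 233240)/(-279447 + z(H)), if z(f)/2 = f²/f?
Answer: 15080171057/26030205687 - 971358*√3/8676735229 ≈ 0.57914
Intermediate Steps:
H = -27*√3 (H = √3*(-27) = -27*√3 ≈ -46.765)
z(f) = 2*f (z(f) = 2*(f²/f) = 2*f)
(71347 - 233240)/(-279447 + z(H)) = (71347 - 233240)/(-279447 + 2*(-27*√3)) = -161893/(-279447 - 54*√3)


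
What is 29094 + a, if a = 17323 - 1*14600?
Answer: 31817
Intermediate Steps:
a = 2723 (a = 17323 - 14600 = 2723)
29094 + a = 29094 + 2723 = 31817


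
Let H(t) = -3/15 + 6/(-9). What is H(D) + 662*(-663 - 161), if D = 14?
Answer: -8182333/15 ≈ -5.4549e+5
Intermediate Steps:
H(t) = -13/15 (H(t) = -3*1/15 + 6*(-⅑) = -⅕ - ⅔ = -13/15)
H(D) + 662*(-663 - 161) = -13/15 + 662*(-663 - 161) = -13/15 + 662*(-824) = -13/15 - 545488 = -8182333/15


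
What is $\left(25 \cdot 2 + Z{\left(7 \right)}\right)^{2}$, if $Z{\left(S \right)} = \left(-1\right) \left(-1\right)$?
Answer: $2601$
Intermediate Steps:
$Z{\left(S \right)} = 1$
$\left(25 \cdot 2 + Z{\left(7 \right)}\right)^{2} = \left(25 \cdot 2 + 1\right)^{2} = \left(50 + 1\right)^{2} = 51^{2} = 2601$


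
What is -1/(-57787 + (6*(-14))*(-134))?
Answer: 1/46531 ≈ 2.1491e-5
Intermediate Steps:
-1/(-57787 + (6*(-14))*(-134)) = -1/(-57787 - 84*(-134)) = -1/(-57787 + 11256) = -1/(-46531) = -1*(-1/46531) = 1/46531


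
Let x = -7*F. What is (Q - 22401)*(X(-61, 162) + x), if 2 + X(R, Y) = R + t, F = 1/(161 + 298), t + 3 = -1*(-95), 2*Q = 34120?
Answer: -71056664/459 ≈ -1.5481e+5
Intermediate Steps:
Q = 17060 (Q = (½)*34120 = 17060)
t = 92 (t = -3 - 1*(-95) = -3 + 95 = 92)
F = 1/459 ≈ 0.0021787
x = -7/459 (x = -7*1/459 = -7/459 ≈ -0.015251)
X(R, Y) = 90 + R (X(R, Y) = -2 + (R + 92) = -2 + (92 + R) = 90 + R)
(Q - 22401)*(X(-61, 162) + x) = (17060 - 22401)*((90 - 61) - 7/459) = -5341*(29 - 7/459) = -5341*13304/459 = -71056664/459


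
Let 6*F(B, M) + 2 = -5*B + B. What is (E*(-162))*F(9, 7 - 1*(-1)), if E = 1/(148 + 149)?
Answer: 38/11 ≈ 3.4545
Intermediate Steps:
F(B, M) = -⅓ - 2*B/3 (F(B, M) = -⅓ + (-5*B + B)/6 = -⅓ + (-4*B)/6 = -⅓ - 2*B/3)
E = 1/297 ≈ 0.0033670
(E*(-162))*F(9, 7 - 1*(-1)) = ((1/297)*(-162))*(-⅓ - ⅔*9) = -6*(-⅓ - 6)/11 = -6/11*(-19/3) = 38/11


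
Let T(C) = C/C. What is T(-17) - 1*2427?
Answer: -2426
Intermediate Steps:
T(C) = 1
T(-17) - 1*2427 = 1 - 1*2427 = 1 - 2427 = -2426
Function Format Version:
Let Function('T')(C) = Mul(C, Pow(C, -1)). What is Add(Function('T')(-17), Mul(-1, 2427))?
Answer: -2426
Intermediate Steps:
Function('T')(C) = 1
Add(Function('T')(-17), Mul(-1, 2427)) = Add(1, Mul(-1, 2427)) = Add(1, -2427) = -2426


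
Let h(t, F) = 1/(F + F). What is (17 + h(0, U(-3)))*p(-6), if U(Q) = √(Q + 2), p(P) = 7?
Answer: 119 - 7*I/2 ≈ 119.0 - 3.5*I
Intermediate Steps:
U(Q) = √(2 + Q)
h(t, F) = 1/(2*F)
(17 + h(0, U(-3)))*p(-6) = (17 + 1/(2*(√(2 - 3))))*7 = (17 + 1/(2*(√(-1))))*7 = (17 + 1/(2*I))*7 = (17 + (-I)/2)*7 = (17 - I/2)*7 = 119 - 7*I/2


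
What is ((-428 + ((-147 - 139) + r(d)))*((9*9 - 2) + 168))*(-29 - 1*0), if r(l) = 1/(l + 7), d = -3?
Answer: 20450365/4 ≈ 5.1126e+6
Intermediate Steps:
r(l) = 1/(7 + l)
((-428 + ((-147 - 139) + r(d)))*((9*9 - 2) + 168))*(-29 - 1*0) = ((-428 + ((-147 - 139) + 1/(7 - 3)))*((9*9 - 2) + 168))*(-29 - 1*0) = ((-428 + (-286 + 1/4))*((81 - 2) + 168))*(-29 + 0) = ((-428 + (-286 + 1/4))*(79 + 168))*(-29) = ((-428 - 1143/4)*247)*(-29) = -2855/4*247*(-29) = -705185/4*(-29) = 20450365/4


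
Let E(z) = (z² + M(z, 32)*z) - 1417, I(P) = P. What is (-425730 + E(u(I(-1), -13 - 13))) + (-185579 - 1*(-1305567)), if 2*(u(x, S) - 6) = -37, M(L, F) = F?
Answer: 2770389/4 ≈ 6.9260e+5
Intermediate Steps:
u(x, S) = -25/2 (u(x, S) = 6 + (½)*(-37) = 6 - 37/2 = -25/2)
E(z) = -1417 + z² + 32*z (E(z) = (z² + 32*z) - 1417 = -1417 + z² + 32*z)
(-425730 + E(u(I(-1), -13 - 13))) + (-185579 - 1*(-1305567)) = (-425730 + (-1417 + (-25/2)² + 32*(-25/2))) + (-185579 - 1*(-1305567)) = (-425730 + (-1417 + 625/4 - 400)) + (-185579 + 1305567) = (-425730 - 6643/4) + 1119988 = -1709563/4 + 1119988 = 2770389/4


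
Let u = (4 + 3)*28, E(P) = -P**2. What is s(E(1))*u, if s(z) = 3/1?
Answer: 588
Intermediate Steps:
s(z) = 3 (s(z) = 3*1 = 3)
u = 196 (u = 7*28 = 196)
s(E(1))*u = 3*196 = 588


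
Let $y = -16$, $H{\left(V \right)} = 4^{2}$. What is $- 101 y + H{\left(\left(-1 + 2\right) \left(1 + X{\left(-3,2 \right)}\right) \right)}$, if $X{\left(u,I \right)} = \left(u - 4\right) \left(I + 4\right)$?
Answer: $1632$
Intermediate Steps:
$X{\left(u,I \right)} = \left(-4 + u\right) \left(4 + I\right)$
$H{\left(V \right)} = 16$
$- 101 y + H{\left(\left(-1 + 2\right) \left(1 + X{\left(-3,2 \right)}\right) \right)} = \left(-101\right) \left(-16\right) + 16 = 1616 + 16 = 1632$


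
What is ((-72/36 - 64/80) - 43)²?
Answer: 52441/25 ≈ 2097.6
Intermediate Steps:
((-72/36 - 64/80) - 43)² = ((-72*1/36 - 64*1/80) - 43)² = ((-2 - ⅘) - 43)² = (-14/5 - 43)² = (-229/5)² = 52441/25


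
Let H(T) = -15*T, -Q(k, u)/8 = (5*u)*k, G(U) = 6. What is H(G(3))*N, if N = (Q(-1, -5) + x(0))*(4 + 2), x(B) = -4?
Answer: 110160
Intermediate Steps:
Q(k, u) = -40*k*u (Q(k, u) = -8*5*u*k = -40*k*u)
H(T) = -15*T
N = -1224 (N = (-40*(-1)*(-5) - 4)*(4 + 2) = (-200 - 4)*6 = -204*6 = -1224)
H(G(3))*N = -15*6*(-1224) = -90*(-1224) = 110160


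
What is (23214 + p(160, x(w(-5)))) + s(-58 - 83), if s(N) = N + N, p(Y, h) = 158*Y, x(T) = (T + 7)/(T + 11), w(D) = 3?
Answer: 48212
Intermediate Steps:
x(T) = (7 + T)/(11 + T)
s(N) = 2*N
(23214 + p(160, x(w(-5)))) + s(-58 - 83) = (23214 + 158*160) + 2*(-58 - 83) = (23214 + 25280) + 2*(-141) = 48494 - 282 = 48212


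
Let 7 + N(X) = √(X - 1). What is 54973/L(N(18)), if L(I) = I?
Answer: -384811/32 - 54973*√17/32 ≈ -19108.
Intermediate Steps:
N(X) = -7 + √(-1 + X) (N(X) = -7 + √(X - 1) = -7 + √(-1 + X))
54973/L(N(18)) = 54973/(-7 + √(-1 + 18)) = 54973/(-7 + √17)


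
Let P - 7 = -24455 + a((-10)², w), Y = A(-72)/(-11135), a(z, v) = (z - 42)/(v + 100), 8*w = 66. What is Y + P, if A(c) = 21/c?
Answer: -2828936361449/115714920 ≈ -24447.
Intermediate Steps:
w = 33/4 (w = (⅛)*66 = 33/4 ≈ 8.2500)
a(z, v) = (-42 + z)/(100 + v)
Y = 7/267240 (Y = (21/(-72))/(-11135) = (21*(-1/72))*(-1/11135) = -7/24*(-1/11135) = 7/267240 ≈ 2.6194e-5)
P = -10585752/433 (P = 7 + (-24455 + (-42 + (-10)²)/(100 + 33/4)) = 7 + (-24455 + (-42 + 100)/(433/4)) = 7 + (-24455 + (4/433)*58) = 7 + (-24455 + 232/433) = 7 - 10588783/433 = -10585752/433 ≈ -24447.)
Y + P = 7/267240 - 10585752/433 = -2828936361449/115714920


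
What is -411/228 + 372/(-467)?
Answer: -92251/35492 ≈ -2.5992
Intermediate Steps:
-411/228 + 372/(-467) = -411*1/228 + 372*(-1/467) = -137/76 - 372/467 = -92251/35492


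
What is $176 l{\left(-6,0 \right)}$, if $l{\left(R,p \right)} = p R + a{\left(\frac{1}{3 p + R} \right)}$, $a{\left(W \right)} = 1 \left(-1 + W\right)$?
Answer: $- \frac{616}{3} \approx -205.33$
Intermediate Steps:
$a{\left(W \right)} = -1 + W$
$l{\left(R,p \right)} = -1 + \frac{1}{R + 3 p} + R p$ ($l{\left(R,p \right)} = p R - \left(1 - \frac{1}{3 p + R}\right) = R p - \left(1 - \frac{1}{R + 3 p}\right) = -1 + \frac{1}{R + 3 p} + R p$)
$176 l{\left(-6,0 \right)} = 176 \frac{1 + \left(-1 - 0\right) \left(-6 + 3 \cdot 0\right)}{-6 + 3 \cdot 0} = 176 \frac{1 + \left(-1 + 0\right) \left(-6 + 0\right)}{-6 + 0} = 176 \frac{1 - -6}{-6} = 176 \left(- \frac{1 + 6}{6}\right) = 176 \left(\left(- \frac{1}{6}\right) 7\right) = 176 \left(- \frac{7}{6}\right) = - \frac{616}{3}$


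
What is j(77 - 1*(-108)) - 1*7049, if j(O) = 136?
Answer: -6913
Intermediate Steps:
j(77 - 1*(-108)) - 1*7049 = 136 - 1*7049 = 136 - 7049 = -6913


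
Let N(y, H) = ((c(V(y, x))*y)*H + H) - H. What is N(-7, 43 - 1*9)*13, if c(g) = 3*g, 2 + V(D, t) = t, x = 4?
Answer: -18564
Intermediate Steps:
V(D, t) = -2 + t
N(y, H) = 6*H*y (N(y, H) = (((3*(-2 + 4))*y)*H + H) - H = (((3*2)*y)*H + H) - H = ((6*y)*H + H) - H = (6*H*y + H) - H = (H + 6*H*y) - H = 6*H*y)
N(-7, 43 - 1*9)*13 = (6*(43 - 1*9)*(-7))*13 = (6*(43 - 9)*(-7))*13 = (6*34*(-7))*13 = -1428*13 = -18564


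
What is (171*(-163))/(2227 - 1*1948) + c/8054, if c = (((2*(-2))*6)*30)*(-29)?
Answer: -12147979/124837 ≈ -97.311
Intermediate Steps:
c = 20880 (c = (-4*6*30)*(-29) = -24*30*(-29) = -720*(-29) = 20880)
(171*(-163))/(2227 - 1*1948) + c/8054 = (171*(-163))/(2227 - 1*1948) + 20880/8054 = -27873/(2227 - 1948) + 20880*(1/8054) = -27873/279 + 10440/4027 = -27873*1/279 + 10440/4027 = -3097/31 + 10440/4027 = -12147979/124837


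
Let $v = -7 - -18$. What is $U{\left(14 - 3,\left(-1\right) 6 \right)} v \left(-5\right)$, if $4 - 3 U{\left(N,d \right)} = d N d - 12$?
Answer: $\frac{20900}{3} \approx 6966.7$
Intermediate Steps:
$v = 11$ ($v = -7 + 18 = 11$)
$U{\left(N,d \right)} = \frac{16}{3} - \frac{N d^{2}}{3}$ ($U{\left(N,d \right)} = \frac{4}{3} - \frac{d N d - 12}{3} = \frac{4}{3} - \frac{N d d - 12}{3} = \frac{4}{3} - \frac{N d^{2} - 12}{3} = \frac{4}{3} - \frac{-12 + N d^{2}}{3} = \frac{4}{3} - \left(-4 + \frac{N d^{2}}{3}\right) = \frac{16}{3} - \frac{N d^{2}}{3}$)
$U{\left(14 - 3,\left(-1\right) 6 \right)} v \left(-5\right) = \left(\frac{16}{3} - \frac{\left(14 - 3\right) \left(\left(-1\right) 6\right)^{2}}{3}\right) 11 \left(-5\right) = \left(\frac{16}{3} - \frac{\left(14 - 3\right) \left(-6\right)^{2}}{3}\right) \left(-55\right) = \left(\frac{16}{3} - \frac{11}{3} \cdot 36\right) \left(-55\right) = \left(\frac{16}{3} - 132\right) \left(-55\right) = \left(- \frac{380}{3}\right) \left(-55\right) = \frac{20900}{3}$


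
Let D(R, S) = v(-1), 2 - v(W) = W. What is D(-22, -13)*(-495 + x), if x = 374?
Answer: -363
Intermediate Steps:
v(W) = 2 - W
D(R, S) = 3 (D(R, S) = 2 - 1*(-1) = 2 + 1 = 3)
D(-22, -13)*(-495 + x) = 3*(-495 + 374) = 3*(-121) = -363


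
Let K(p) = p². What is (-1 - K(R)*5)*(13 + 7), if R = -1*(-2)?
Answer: -420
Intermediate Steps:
R = 2
(-1 - K(R)*5)*(13 + 7) = (-1 - 2²*5)*(13 + 7) = (-1 - 4*5)*20 = (-1 - 1*20)*20 = (-1 - 20)*20 = -21*20 = -420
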